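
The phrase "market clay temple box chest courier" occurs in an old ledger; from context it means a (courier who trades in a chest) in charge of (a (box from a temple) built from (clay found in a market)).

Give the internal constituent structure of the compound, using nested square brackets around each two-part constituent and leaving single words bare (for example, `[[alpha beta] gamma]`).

[[[market clay] [temple box]] [chest courier]]

Whole compound: head "courier" (specifically "chest courier"), modifier "market clay temple box".
"market clay temple box" → head "box" (specifically "temple box"), modifier "market clay".
"market clay" → head "clay", modifier "market".
"temple box" → head "box", modifier "temple".
"chest courier" → head "courier", modifier "chest".
So the structure is [[[market clay] [temple box]] [chest courier]].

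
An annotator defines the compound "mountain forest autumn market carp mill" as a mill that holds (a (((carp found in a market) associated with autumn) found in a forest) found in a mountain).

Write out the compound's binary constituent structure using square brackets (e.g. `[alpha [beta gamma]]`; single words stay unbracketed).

[[mountain [forest [autumn [market carp]]]] mill]

Whole compound: head "mill", modifier "mountain forest autumn market carp".
Within "mountain forest autumn market carp", the head is "carp" (specifically "forest autumn market carp") and the modifier is "mountain".
Within "forest autumn market carp", the head is "carp" (specifically "autumn market carp") and the modifier is "forest".
Within "autumn market carp", the head is "carp" (specifically "market carp") and the modifier is "autumn".
Within "market carp", the head is "carp" and the modifier is "market".
So the structure is [[mountain [forest [autumn [market carp]]]] mill].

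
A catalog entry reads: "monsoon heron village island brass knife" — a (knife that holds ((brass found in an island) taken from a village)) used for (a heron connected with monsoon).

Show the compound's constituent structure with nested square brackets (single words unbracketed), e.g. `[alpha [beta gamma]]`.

At the top level: head "knife" (specifically "village island brass knife"); modifier "monsoon heron".
"monsoon heron" → head "heron", modifier "monsoon".
"village island brass knife" → head "knife", modifier "village island brass".
"village island brass" → head "brass" (specifically "island brass"), modifier "village".
"island brass" → head "brass", modifier "island".
Assembled: [[monsoon heron] [[village [island brass]] knife]].

[[monsoon heron] [[village [island brass]] knife]]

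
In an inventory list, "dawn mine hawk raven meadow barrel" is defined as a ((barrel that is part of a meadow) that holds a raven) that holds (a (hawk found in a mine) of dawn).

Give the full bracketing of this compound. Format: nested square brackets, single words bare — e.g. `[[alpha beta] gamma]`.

The outermost head in the paraphrase is "barrel" (specifically "raven meadow barrel"), modified by "dawn mine hawk".
Inside "dawn mine hawk": head "hawk" (specifically "mine hawk"), modifier "dawn".
Inside "mine hawk": head "hawk", modifier "mine".
Inside "raven meadow barrel": head "barrel" (specifically "meadow barrel"), modifier "raven".
Inside "meadow barrel": head "barrel", modifier "meadow".
Putting it together: [[dawn [mine hawk]] [raven [meadow barrel]]].

[[dawn [mine hawk]] [raven [meadow barrel]]]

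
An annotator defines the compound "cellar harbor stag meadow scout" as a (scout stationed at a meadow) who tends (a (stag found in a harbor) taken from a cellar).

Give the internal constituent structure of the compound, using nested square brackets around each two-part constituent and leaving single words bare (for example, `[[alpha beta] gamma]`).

[[cellar [harbor stag]] [meadow scout]]

Whole compound: head "scout" (specifically "meadow scout"), modifier "cellar harbor stag".
"cellar harbor stag" → head "stag" (specifically "harbor stag"), modifier "cellar".
"harbor stag" → head "stag", modifier "harbor".
"meadow scout" → head "scout", modifier "meadow".
Putting it together: [[cellar [harbor stag]] [meadow scout]].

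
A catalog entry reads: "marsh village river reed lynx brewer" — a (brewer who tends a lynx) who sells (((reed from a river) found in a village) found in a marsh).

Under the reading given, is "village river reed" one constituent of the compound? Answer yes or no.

yes

The paraphrase groups the words so that "village river reed" is one unit: it corresponds to a single parenthesized sub-phrase.
The full structure is [[marsh [village [river reed]]] [lynx brewer]], in which [village river reed] is a constituent.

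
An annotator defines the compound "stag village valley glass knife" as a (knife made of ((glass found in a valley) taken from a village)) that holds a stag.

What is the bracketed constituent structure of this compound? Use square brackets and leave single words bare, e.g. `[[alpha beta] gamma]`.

At the top level: head "knife" (specifically "village valley glass knife"); modifier "stag".
"village valley glass knife" → head "knife", modifier "village valley glass".
"village valley glass" → head "glass" (specifically "valley glass"), modifier "village".
"valley glass" → head "glass", modifier "valley".
So the structure is [stag [[village [valley glass]] knife]].

[stag [[village [valley glass]] knife]]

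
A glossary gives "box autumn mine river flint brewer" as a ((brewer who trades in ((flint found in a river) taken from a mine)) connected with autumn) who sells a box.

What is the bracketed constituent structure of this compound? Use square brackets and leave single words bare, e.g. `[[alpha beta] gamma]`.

[box [autumn [[mine [river flint]] brewer]]]

At the top level: head "brewer" (specifically "autumn mine river flint brewer"); modifier "box".
Inside "autumn mine river flint brewer": head "brewer" (specifically "mine river flint brewer"), modifier "autumn".
Inside "mine river flint brewer": head "brewer", modifier "mine river flint".
Inside "mine river flint": head "flint" (specifically "river flint"), modifier "mine".
Inside "river flint": head "flint", modifier "river".
Putting it together: [box [autumn [[mine [river flint]] brewer]]].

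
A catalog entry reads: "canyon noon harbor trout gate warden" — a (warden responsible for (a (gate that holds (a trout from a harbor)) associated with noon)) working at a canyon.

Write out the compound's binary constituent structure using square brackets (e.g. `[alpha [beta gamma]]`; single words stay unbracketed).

[canyon [[noon [[harbor trout] gate]] warden]]

Whole compound: head "warden" (specifically "noon harbor trout gate warden"), modifier "canyon".
Within "noon harbor trout gate warden", the head is "warden" and the modifier is "noon harbor trout gate".
Within "noon harbor trout gate", the head is "gate" (specifically "harbor trout gate") and the modifier is "noon".
Within "harbor trout gate", the head is "gate" and the modifier is "harbor trout".
Within "harbor trout", the head is "trout" and the modifier is "harbor".
Assembled: [canyon [[noon [[harbor trout] gate]] warden]].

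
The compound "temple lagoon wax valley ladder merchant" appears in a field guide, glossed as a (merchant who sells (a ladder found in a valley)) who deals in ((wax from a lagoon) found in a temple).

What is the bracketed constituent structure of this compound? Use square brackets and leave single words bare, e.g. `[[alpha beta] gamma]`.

[[temple [lagoon wax]] [[valley ladder] merchant]]

Whole compound: head "merchant" (specifically "valley ladder merchant"), modifier "temple lagoon wax".
Within "temple lagoon wax", the head is "wax" (specifically "lagoon wax") and the modifier is "temple".
Within "lagoon wax", the head is "wax" and the modifier is "lagoon".
Within "valley ladder merchant", the head is "merchant" and the modifier is "valley ladder".
Within "valley ladder", the head is "ladder" and the modifier is "valley".
Putting it together: [[temple [lagoon wax]] [[valley ladder] merchant]].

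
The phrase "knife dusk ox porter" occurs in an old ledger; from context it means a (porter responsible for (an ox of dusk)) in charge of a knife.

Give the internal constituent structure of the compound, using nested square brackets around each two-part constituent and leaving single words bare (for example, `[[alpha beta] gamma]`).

Overall it is a kind of porter (specifically "dusk ox porter"); the modifier is "knife".
"dusk ox porter" → head "porter", modifier "dusk ox".
"dusk ox" → head "ox", modifier "dusk".
Putting it together: [knife [[dusk ox] porter]].

[knife [[dusk ox] porter]]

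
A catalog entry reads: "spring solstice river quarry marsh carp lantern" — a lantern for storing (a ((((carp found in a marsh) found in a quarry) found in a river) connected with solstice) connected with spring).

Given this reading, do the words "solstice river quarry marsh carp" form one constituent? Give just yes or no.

The paraphrase groups the words so that "solstice river quarry marsh carp" is one unit: it corresponds to a single parenthesized sub-phrase.
The full structure is [[spring [solstice [river [quarry [marsh carp]]]]] lantern], in which [solstice river quarry marsh carp] is a constituent.

yes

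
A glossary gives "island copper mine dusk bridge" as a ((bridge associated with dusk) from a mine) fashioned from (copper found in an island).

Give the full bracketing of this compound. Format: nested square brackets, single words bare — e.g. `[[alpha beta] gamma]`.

Overall it is a kind of bridge (specifically "mine dusk bridge"); the modifier is "island copper".
Within "island copper", the head is "copper" and the modifier is "island".
Within "mine dusk bridge", the head is "bridge" (specifically "dusk bridge") and the modifier is "mine".
Within "dusk bridge", the head is "bridge" and the modifier is "dusk".
So the structure is [[island copper] [mine [dusk bridge]]].

[[island copper] [mine [dusk bridge]]]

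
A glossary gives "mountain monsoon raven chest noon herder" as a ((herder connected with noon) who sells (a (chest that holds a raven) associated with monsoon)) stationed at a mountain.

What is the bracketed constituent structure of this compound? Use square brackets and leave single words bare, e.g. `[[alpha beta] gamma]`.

Whole compound: head "herder" (specifically "monsoon raven chest noon herder"), modifier "mountain".
Inside "monsoon raven chest noon herder": head "herder" (specifically "noon herder"), modifier "monsoon raven chest".
Inside "monsoon raven chest": head "chest" (specifically "raven chest"), modifier "monsoon".
Inside "raven chest": head "chest", modifier "raven".
Inside "noon herder": head "herder", modifier "noon".
So the structure is [mountain [[monsoon [raven chest]] [noon herder]]].

[mountain [[monsoon [raven chest]] [noon herder]]]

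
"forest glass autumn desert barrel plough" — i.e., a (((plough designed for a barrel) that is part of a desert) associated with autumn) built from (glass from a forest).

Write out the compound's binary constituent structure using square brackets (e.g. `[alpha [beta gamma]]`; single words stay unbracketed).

[[forest glass] [autumn [desert [barrel plough]]]]

Overall it is a kind of plough (specifically "autumn desert barrel plough"); the modifier is "forest glass".
"forest glass" → head "glass", modifier "forest".
"autumn desert barrel plough" → head "plough" (specifically "desert barrel plough"), modifier "autumn".
"desert barrel plough" → head "plough" (specifically "barrel plough"), modifier "desert".
"barrel plough" → head "plough", modifier "barrel".
Assembled: [[forest glass] [autumn [desert [barrel plough]]]].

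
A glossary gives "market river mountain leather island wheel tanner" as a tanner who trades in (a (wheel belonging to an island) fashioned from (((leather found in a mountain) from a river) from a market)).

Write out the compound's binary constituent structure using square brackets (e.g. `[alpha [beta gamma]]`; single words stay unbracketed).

[[[market [river [mountain leather]]] [island wheel]] tanner]

The outermost head in the paraphrase is "tanner", modified by "market river mountain leather island wheel".
"market river mountain leather island wheel" → head "wheel" (specifically "island wheel"), modifier "market river mountain leather".
"market river mountain leather" → head "leather" (specifically "river mountain leather"), modifier "market".
"river mountain leather" → head "leather" (specifically "mountain leather"), modifier "river".
"mountain leather" → head "leather", modifier "mountain".
"island wheel" → head "wheel", modifier "island".
Putting it together: [[[market [river [mountain leather]]] [island wheel]] tanner].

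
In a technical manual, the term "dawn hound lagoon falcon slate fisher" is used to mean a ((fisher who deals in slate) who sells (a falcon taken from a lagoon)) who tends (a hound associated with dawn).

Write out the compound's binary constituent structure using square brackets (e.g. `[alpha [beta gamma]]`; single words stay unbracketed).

Overall it is a kind of fisher (specifically "lagoon falcon slate fisher"); the modifier is "dawn hound".
Inside "dawn hound": head "hound", modifier "dawn".
Inside "lagoon falcon slate fisher": head "fisher" (specifically "slate fisher"), modifier "lagoon falcon".
Inside "lagoon falcon": head "falcon", modifier "lagoon".
Inside "slate fisher": head "fisher", modifier "slate".
So the structure is [[dawn hound] [[lagoon falcon] [slate fisher]]].

[[dawn hound] [[lagoon falcon] [slate fisher]]]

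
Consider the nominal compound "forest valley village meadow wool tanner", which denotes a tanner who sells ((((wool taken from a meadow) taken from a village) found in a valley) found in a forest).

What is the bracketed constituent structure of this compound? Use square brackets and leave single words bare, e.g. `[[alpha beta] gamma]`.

[[forest [valley [village [meadow wool]]]] tanner]

The outermost head in the paraphrase is "tanner", modified by "forest valley village meadow wool".
"forest valley village meadow wool" → head "wool" (specifically "valley village meadow wool"), modifier "forest".
"valley village meadow wool" → head "wool" (specifically "village meadow wool"), modifier "valley".
"village meadow wool" → head "wool" (specifically "meadow wool"), modifier "village".
"meadow wool" → head "wool", modifier "meadow".
Assembled: [[forest [valley [village [meadow wool]]]] tanner].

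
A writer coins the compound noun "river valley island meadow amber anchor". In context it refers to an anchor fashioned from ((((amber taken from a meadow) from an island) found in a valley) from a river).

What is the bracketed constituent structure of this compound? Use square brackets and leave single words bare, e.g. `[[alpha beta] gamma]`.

[[river [valley [island [meadow amber]]]] anchor]

Whole compound: head "anchor", modifier "river valley island meadow amber".
Inside "river valley island meadow amber": head "amber" (specifically "valley island meadow amber"), modifier "river".
Inside "valley island meadow amber": head "amber" (specifically "island meadow amber"), modifier "valley".
Inside "island meadow amber": head "amber" (specifically "meadow amber"), modifier "island".
Inside "meadow amber": head "amber", modifier "meadow".
Putting it together: [[river [valley [island [meadow amber]]]] anchor].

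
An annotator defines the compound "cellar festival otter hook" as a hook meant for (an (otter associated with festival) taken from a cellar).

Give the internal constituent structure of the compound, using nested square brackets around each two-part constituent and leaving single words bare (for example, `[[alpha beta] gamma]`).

[[cellar [festival otter]] hook]

At the top level: head "hook"; modifier "cellar festival otter".
"cellar festival otter" → head "otter" (specifically "festival otter"), modifier "cellar".
"festival otter" → head "otter", modifier "festival".
So the structure is [[cellar [festival otter]] hook].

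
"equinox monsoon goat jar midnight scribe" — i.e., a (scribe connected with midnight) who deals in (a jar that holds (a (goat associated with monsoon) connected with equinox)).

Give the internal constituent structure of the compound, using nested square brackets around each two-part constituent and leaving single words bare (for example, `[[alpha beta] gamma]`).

[[[equinox [monsoon goat]] jar] [midnight scribe]]

At the top level: head "scribe" (specifically "midnight scribe"); modifier "equinox monsoon goat jar".
Within "equinox monsoon goat jar", the head is "jar" and the modifier is "equinox monsoon goat".
Within "equinox monsoon goat", the head is "goat" (specifically "monsoon goat") and the modifier is "equinox".
Within "monsoon goat", the head is "goat" and the modifier is "monsoon".
Within "midnight scribe", the head is "scribe" and the modifier is "midnight".
Putting it together: [[[equinox [monsoon goat]] jar] [midnight scribe]].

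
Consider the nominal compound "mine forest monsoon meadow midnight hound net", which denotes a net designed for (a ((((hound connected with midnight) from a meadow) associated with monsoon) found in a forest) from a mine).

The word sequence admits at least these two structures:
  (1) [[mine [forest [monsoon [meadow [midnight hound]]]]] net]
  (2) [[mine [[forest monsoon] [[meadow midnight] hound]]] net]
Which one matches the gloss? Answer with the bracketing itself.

The paraphrase's head is the "net" part ("net"); its modifier is "mine forest monsoon meadow midnight hound".
That top-level split, carried through the inner groups, gives [[mine [forest [monsoon [meadow [midnight hound]]]]] net].

[[mine [forest [monsoon [meadow [midnight hound]]]]] net]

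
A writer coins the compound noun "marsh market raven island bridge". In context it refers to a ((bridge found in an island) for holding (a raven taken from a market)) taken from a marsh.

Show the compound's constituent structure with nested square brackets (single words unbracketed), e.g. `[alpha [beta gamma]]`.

[marsh [[market raven] [island bridge]]]

Whole compound: head "bridge" (specifically "market raven island bridge"), modifier "marsh".
"market raven island bridge" → head "bridge" (specifically "island bridge"), modifier "market raven".
"market raven" → head "raven", modifier "market".
"island bridge" → head "bridge", modifier "island".
So the structure is [marsh [[market raven] [island bridge]]].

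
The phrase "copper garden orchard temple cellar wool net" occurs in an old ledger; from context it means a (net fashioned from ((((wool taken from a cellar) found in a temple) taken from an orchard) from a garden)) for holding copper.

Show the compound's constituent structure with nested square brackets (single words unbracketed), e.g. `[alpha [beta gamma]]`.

[copper [[garden [orchard [temple [cellar wool]]]] net]]

Whole compound: head "net" (specifically "garden orchard temple cellar wool net"), modifier "copper".
"garden orchard temple cellar wool net" → head "net", modifier "garden orchard temple cellar wool".
"garden orchard temple cellar wool" → head "wool" (specifically "orchard temple cellar wool"), modifier "garden".
"orchard temple cellar wool" → head "wool" (specifically "temple cellar wool"), modifier "orchard".
"temple cellar wool" → head "wool" (specifically "cellar wool"), modifier "temple".
"cellar wool" → head "wool", modifier "cellar".
Putting it together: [copper [[garden [orchard [temple [cellar wool]]]] net]].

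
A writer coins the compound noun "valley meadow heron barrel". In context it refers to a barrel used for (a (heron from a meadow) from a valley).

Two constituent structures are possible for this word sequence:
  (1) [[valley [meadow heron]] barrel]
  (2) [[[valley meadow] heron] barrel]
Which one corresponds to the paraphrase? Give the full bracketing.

The paraphrase's head is the "barrel" part ("barrel"); its modifier is "valley meadow heron".
That top-level split, carried through the inner groups, gives [[valley [meadow heron]] barrel].

[[valley [meadow heron]] barrel]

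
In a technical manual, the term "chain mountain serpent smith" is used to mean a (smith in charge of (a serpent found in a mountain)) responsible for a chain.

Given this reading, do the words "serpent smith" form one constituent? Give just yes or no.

no

The top-level split is [chain] [mountain serpent smith]; the full structure is [chain [[mountain serpent] smith]].
"serpent smith" straddles a constituent boundary, so it is not a single unit.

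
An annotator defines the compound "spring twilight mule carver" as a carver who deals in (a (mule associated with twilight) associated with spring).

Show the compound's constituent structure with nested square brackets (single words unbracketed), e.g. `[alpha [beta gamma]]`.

At the top level: head "carver"; modifier "spring twilight mule".
Within "spring twilight mule", the head is "mule" (specifically "twilight mule") and the modifier is "spring".
Within "twilight mule", the head is "mule" and the modifier is "twilight".
Assembled: [[spring [twilight mule]] carver].

[[spring [twilight mule]] carver]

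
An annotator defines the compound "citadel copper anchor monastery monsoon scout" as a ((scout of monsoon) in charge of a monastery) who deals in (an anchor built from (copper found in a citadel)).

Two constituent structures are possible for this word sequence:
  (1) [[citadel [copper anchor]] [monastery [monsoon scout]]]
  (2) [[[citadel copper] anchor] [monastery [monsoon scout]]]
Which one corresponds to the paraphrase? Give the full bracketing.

The paraphrase's head is the "scout" part ("monastery monsoon scout"); its modifier is "citadel copper anchor".
That top-level split, carried through the inner groups, gives [[[citadel copper] anchor] [monastery [monsoon scout]]].

[[[citadel copper] anchor] [monastery [monsoon scout]]]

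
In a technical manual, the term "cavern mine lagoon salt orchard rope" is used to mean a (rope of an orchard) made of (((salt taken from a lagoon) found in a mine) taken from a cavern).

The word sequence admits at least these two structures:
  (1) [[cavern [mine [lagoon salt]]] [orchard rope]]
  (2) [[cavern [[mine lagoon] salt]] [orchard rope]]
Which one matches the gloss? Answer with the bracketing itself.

The paraphrase's head is the "rope" part ("orchard rope"); its modifier is "cavern mine lagoon salt".
That top-level split, carried through the inner groups, gives [[cavern [mine [lagoon salt]]] [orchard rope]].

[[cavern [mine [lagoon salt]]] [orchard rope]]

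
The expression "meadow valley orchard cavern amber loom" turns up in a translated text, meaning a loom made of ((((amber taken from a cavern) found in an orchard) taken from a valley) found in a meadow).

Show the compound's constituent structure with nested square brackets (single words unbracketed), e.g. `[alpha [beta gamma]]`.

[[meadow [valley [orchard [cavern amber]]]] loom]

At the top level: head "loom"; modifier "meadow valley orchard cavern amber".
Inside "meadow valley orchard cavern amber": head "amber" (specifically "valley orchard cavern amber"), modifier "meadow".
Inside "valley orchard cavern amber": head "amber" (specifically "orchard cavern amber"), modifier "valley".
Inside "orchard cavern amber": head "amber" (specifically "cavern amber"), modifier "orchard".
Inside "cavern amber": head "amber", modifier "cavern".
So the structure is [[meadow [valley [orchard [cavern amber]]]] loom].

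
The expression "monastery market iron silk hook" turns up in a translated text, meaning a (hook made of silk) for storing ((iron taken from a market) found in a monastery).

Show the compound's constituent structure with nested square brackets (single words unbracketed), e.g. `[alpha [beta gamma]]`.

[[monastery [market iron]] [silk hook]]

Whole compound: head "hook" (specifically "silk hook"), modifier "monastery market iron".
Within "monastery market iron", the head is "iron" (specifically "market iron") and the modifier is "monastery".
Within "market iron", the head is "iron" and the modifier is "market".
Within "silk hook", the head is "hook" and the modifier is "silk".
Putting it together: [[monastery [market iron]] [silk hook]].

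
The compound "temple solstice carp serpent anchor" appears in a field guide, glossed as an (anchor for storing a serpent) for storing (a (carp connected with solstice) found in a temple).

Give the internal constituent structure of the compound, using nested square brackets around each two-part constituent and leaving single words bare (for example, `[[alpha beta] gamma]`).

[[temple [solstice carp]] [serpent anchor]]

At the top level: head "anchor" (specifically "serpent anchor"); modifier "temple solstice carp".
"temple solstice carp" → head "carp" (specifically "solstice carp"), modifier "temple".
"solstice carp" → head "carp", modifier "solstice".
"serpent anchor" → head "anchor", modifier "serpent".
Putting it together: [[temple [solstice carp]] [serpent anchor]].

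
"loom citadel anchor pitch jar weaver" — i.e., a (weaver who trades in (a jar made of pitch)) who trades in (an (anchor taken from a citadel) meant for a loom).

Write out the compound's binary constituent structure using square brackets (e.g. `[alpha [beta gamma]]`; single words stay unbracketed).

[[loom [citadel anchor]] [[pitch jar] weaver]]

Overall it is a kind of weaver (specifically "pitch jar weaver"); the modifier is "loom citadel anchor".
Inside "loom citadel anchor": head "anchor" (specifically "citadel anchor"), modifier "loom".
Inside "citadel anchor": head "anchor", modifier "citadel".
Inside "pitch jar weaver": head "weaver", modifier "pitch jar".
Inside "pitch jar": head "jar", modifier "pitch".
Putting it together: [[loom [citadel anchor]] [[pitch jar] weaver]].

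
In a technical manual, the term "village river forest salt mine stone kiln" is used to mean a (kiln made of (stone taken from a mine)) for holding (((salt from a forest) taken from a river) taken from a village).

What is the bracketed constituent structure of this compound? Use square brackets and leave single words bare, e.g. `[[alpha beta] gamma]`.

Whole compound: head "kiln" (specifically "mine stone kiln"), modifier "village river forest salt".
"village river forest salt" → head "salt" (specifically "river forest salt"), modifier "village".
"river forest salt" → head "salt" (specifically "forest salt"), modifier "river".
"forest salt" → head "salt", modifier "forest".
"mine stone kiln" → head "kiln", modifier "mine stone".
"mine stone" → head "stone", modifier "mine".
So the structure is [[village [river [forest salt]]] [[mine stone] kiln]].

[[village [river [forest salt]]] [[mine stone] kiln]]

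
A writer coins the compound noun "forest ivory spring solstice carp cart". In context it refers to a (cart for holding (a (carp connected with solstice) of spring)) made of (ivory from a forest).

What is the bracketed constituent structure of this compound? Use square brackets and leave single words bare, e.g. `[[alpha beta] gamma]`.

At the top level: head "cart" (specifically "spring solstice carp cart"); modifier "forest ivory".
Inside "forest ivory": head "ivory", modifier "forest".
Inside "spring solstice carp cart": head "cart", modifier "spring solstice carp".
Inside "spring solstice carp": head "carp" (specifically "solstice carp"), modifier "spring".
Inside "solstice carp": head "carp", modifier "solstice".
Putting it together: [[forest ivory] [[spring [solstice carp]] cart]].

[[forest ivory] [[spring [solstice carp]] cart]]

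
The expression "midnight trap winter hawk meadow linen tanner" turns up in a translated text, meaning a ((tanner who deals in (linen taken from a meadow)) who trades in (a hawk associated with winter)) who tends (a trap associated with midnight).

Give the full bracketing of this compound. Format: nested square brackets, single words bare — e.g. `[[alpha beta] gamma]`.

[[midnight trap] [[winter hawk] [[meadow linen] tanner]]]

Whole compound: head "tanner" (specifically "winter hawk meadow linen tanner"), modifier "midnight trap".
Inside "midnight trap": head "trap", modifier "midnight".
Inside "winter hawk meadow linen tanner": head "tanner" (specifically "meadow linen tanner"), modifier "winter hawk".
Inside "winter hawk": head "hawk", modifier "winter".
Inside "meadow linen tanner": head "tanner", modifier "meadow linen".
Inside "meadow linen": head "linen", modifier "meadow".
So the structure is [[midnight trap] [[winter hawk] [[meadow linen] tanner]]].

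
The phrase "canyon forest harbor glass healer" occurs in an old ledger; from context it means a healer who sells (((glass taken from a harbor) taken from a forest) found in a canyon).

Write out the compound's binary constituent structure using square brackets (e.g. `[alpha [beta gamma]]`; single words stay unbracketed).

[[canyon [forest [harbor glass]]] healer]

Overall it is a kind of healer; the modifier is "canyon forest harbor glass".
Within "canyon forest harbor glass", the head is "glass" (specifically "forest harbor glass") and the modifier is "canyon".
Within "forest harbor glass", the head is "glass" (specifically "harbor glass") and the modifier is "forest".
Within "harbor glass", the head is "glass" and the modifier is "harbor".
Putting it together: [[canyon [forest [harbor glass]]] healer].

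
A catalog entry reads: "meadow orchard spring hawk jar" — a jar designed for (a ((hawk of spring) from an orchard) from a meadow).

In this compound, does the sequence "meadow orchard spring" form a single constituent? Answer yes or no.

no

The top-level split is [meadow orchard spring hawk] [jar]; the full structure is [[meadow [orchard [spring hawk]]] jar].
"meadow orchard spring" straddles a constituent boundary, so it is not a single unit.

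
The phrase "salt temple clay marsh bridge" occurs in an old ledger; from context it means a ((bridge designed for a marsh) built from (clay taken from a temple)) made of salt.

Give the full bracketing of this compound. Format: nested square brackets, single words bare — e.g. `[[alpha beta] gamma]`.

[salt [[temple clay] [marsh bridge]]]

The outermost head in the paraphrase is "bridge" (specifically "temple clay marsh bridge"), modified by "salt".
Within "temple clay marsh bridge", the head is "bridge" (specifically "marsh bridge") and the modifier is "temple clay".
Within "temple clay", the head is "clay" and the modifier is "temple".
Within "marsh bridge", the head is "bridge" and the modifier is "marsh".
So the structure is [salt [[temple clay] [marsh bridge]]].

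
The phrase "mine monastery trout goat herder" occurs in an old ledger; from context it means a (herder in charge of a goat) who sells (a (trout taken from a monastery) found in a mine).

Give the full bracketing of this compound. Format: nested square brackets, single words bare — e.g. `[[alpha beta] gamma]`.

At the top level: head "herder" (specifically "goat herder"); modifier "mine monastery trout".
Within "mine monastery trout", the head is "trout" (specifically "monastery trout") and the modifier is "mine".
Within "monastery trout", the head is "trout" and the modifier is "monastery".
Within "goat herder", the head is "herder" and the modifier is "goat".
Putting it together: [[mine [monastery trout]] [goat herder]].

[[mine [monastery trout]] [goat herder]]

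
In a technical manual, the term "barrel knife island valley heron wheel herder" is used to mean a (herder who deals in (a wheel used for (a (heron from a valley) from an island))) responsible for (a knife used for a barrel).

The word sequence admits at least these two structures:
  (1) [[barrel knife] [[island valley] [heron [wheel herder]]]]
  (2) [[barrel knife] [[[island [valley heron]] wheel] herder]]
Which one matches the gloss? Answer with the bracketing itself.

The paraphrase's head is the "herder" part ("island valley heron wheel herder"); its modifier is "barrel knife".
That top-level split, carried through the inner groups, gives [[barrel knife] [[[island [valley heron]] wheel] herder]].

[[barrel knife] [[[island [valley heron]] wheel] herder]]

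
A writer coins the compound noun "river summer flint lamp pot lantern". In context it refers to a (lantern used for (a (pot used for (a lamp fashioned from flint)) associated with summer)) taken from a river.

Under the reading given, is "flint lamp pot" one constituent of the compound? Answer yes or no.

yes

The paraphrase groups the words so that "flint lamp pot" is one unit: it corresponds to a single parenthesized sub-phrase.
The full structure is [river [[summer [[flint lamp] pot]] lantern]], in which [flint lamp pot] is a constituent.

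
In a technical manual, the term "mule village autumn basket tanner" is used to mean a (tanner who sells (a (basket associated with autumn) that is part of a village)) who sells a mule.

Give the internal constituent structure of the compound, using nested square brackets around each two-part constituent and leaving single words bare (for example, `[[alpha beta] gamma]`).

Overall it is a kind of tanner (specifically "village autumn basket tanner"); the modifier is "mule".
Within "village autumn basket tanner", the head is "tanner" and the modifier is "village autumn basket".
Within "village autumn basket", the head is "basket" (specifically "autumn basket") and the modifier is "village".
Within "autumn basket", the head is "basket" and the modifier is "autumn".
So the structure is [mule [[village [autumn basket]] tanner]].

[mule [[village [autumn basket]] tanner]]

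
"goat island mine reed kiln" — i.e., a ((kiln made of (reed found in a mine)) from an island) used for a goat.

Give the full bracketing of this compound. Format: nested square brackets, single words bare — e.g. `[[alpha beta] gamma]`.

The outermost head in the paraphrase is "kiln" (specifically "island mine reed kiln"), modified by "goat".
Inside "island mine reed kiln": head "kiln" (specifically "mine reed kiln"), modifier "island".
Inside "mine reed kiln": head "kiln", modifier "mine reed".
Inside "mine reed": head "reed", modifier "mine".
Putting it together: [goat [island [[mine reed] kiln]]].

[goat [island [[mine reed] kiln]]]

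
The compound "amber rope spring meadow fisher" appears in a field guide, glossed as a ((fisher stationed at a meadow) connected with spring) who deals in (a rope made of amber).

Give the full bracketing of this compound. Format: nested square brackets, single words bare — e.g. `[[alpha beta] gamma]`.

At the top level: head "fisher" (specifically "spring meadow fisher"); modifier "amber rope".
Within "amber rope", the head is "rope" and the modifier is "amber".
Within "spring meadow fisher", the head is "fisher" (specifically "meadow fisher") and the modifier is "spring".
Within "meadow fisher", the head is "fisher" and the modifier is "meadow".
So the structure is [[amber rope] [spring [meadow fisher]]].

[[amber rope] [spring [meadow fisher]]]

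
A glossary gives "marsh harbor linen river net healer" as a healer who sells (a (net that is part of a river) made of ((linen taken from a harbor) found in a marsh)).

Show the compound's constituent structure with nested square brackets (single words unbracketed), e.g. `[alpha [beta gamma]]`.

[[[marsh [harbor linen]] [river net]] healer]

At the top level: head "healer"; modifier "marsh harbor linen river net".
Inside "marsh harbor linen river net": head "net" (specifically "river net"), modifier "marsh harbor linen".
Inside "marsh harbor linen": head "linen" (specifically "harbor linen"), modifier "marsh".
Inside "harbor linen": head "linen", modifier "harbor".
Inside "river net": head "net", modifier "river".
Putting it together: [[[marsh [harbor linen]] [river net]] healer].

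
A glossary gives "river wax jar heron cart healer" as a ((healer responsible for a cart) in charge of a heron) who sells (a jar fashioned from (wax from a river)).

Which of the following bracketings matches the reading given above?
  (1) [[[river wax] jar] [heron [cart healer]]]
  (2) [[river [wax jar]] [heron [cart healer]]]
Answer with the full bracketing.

The paraphrase's head is the "healer" part ("heron cart healer"); its modifier is "river wax jar".
That top-level split, carried through the inner groups, gives [[[river wax] jar] [heron [cart healer]]].

[[[river wax] jar] [heron [cart healer]]]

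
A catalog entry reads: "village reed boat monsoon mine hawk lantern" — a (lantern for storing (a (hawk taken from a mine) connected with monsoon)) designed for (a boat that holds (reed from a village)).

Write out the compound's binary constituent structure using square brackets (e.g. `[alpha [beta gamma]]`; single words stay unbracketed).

[[[village reed] boat] [[monsoon [mine hawk]] lantern]]

At the top level: head "lantern" (specifically "monsoon mine hawk lantern"); modifier "village reed boat".
"village reed boat" → head "boat", modifier "village reed".
"village reed" → head "reed", modifier "village".
"monsoon mine hawk lantern" → head "lantern", modifier "monsoon mine hawk".
"monsoon mine hawk" → head "hawk" (specifically "mine hawk"), modifier "monsoon".
"mine hawk" → head "hawk", modifier "mine".
Putting it together: [[[village reed] boat] [[monsoon [mine hawk]] lantern]].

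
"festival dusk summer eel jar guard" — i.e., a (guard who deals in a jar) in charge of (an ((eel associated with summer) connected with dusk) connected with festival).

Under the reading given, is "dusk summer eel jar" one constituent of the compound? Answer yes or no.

The top-level split is [festival dusk summer eel] [jar guard]; the full structure is [[festival [dusk [summer eel]]] [jar guard]].
"dusk summer eel jar" straddles a constituent boundary, so it is not a single unit.

no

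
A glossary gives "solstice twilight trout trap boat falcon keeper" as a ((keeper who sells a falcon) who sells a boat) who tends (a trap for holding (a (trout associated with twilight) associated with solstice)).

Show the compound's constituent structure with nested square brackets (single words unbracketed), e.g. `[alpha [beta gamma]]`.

At the top level: head "keeper" (specifically "boat falcon keeper"); modifier "solstice twilight trout trap".
"solstice twilight trout trap" → head "trap", modifier "solstice twilight trout".
"solstice twilight trout" → head "trout" (specifically "twilight trout"), modifier "solstice".
"twilight trout" → head "trout", modifier "twilight".
"boat falcon keeper" → head "keeper" (specifically "falcon keeper"), modifier "boat".
"falcon keeper" → head "keeper", modifier "falcon".
Putting it together: [[[solstice [twilight trout]] trap] [boat [falcon keeper]]].

[[[solstice [twilight trout]] trap] [boat [falcon keeper]]]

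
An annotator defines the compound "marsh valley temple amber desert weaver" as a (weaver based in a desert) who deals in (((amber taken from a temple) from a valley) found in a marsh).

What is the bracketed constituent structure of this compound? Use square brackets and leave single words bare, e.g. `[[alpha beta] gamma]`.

At the top level: head "weaver" (specifically "desert weaver"); modifier "marsh valley temple amber".
Inside "marsh valley temple amber": head "amber" (specifically "valley temple amber"), modifier "marsh".
Inside "valley temple amber": head "amber" (specifically "temple amber"), modifier "valley".
Inside "temple amber": head "amber", modifier "temple".
Inside "desert weaver": head "weaver", modifier "desert".
So the structure is [[marsh [valley [temple amber]]] [desert weaver]].

[[marsh [valley [temple amber]]] [desert weaver]]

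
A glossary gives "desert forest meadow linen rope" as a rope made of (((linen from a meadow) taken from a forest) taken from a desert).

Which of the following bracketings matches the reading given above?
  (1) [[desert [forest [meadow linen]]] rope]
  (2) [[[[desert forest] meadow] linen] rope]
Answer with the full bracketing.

[[desert [forest [meadow linen]]] rope]

The paraphrase's head is the "rope" part ("rope"); its modifier is "desert forest meadow linen".
That top-level split, carried through the inner groups, gives [[desert [forest [meadow linen]]] rope].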